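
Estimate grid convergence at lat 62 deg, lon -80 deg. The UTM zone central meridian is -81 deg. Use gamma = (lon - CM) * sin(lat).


gamma = (-80 - -81) * sin(62) = 1 * 0.882948 = 0.883 degrees

0.883 degrees


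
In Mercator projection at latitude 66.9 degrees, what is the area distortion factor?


area_distortion = 1/cos^2(66.9) = 6.497

6.497


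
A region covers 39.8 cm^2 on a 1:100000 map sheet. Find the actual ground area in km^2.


ground_area = 39.8 * (100000/100)^2 = 39800000.0 m^2 = 39.8 km^2

39.8 km^2


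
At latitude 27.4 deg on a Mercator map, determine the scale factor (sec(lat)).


SF = 1 / cos(27.4) = 1 / 0.887815 = 1.126

1.126


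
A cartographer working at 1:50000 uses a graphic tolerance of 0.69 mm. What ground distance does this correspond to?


ground = 0.69 mm * 50000 / 1000 = 34.5 m

34.5 m


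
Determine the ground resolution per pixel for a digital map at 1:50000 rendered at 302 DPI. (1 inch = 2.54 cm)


pixel_cm = 2.54 / 302 ≈ 0.008411 cm
ground = pixel_cm * 50000 / 100 = 2.54 * 50000 / (302 * 100) = 127000 / 30200 ≈ 4.21 m

4.21 m


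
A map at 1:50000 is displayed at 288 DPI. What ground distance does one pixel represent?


pixel_cm = 2.54 / 288 ≈ 0.008819 cm
ground = pixel_cm * 50000 / 100 = 2.54 * 50000 / (288 * 100) = 127000 / 28800 ≈ 4.41 m

4.41 m


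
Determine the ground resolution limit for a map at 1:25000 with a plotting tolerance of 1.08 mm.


ground = 1.08 mm * 25000 / 1000 = 27.0 m

27.0 m


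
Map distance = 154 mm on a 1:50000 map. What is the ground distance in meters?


ground = 154 mm * 50000 / 1000 = 7700.0 m

7700.0 m


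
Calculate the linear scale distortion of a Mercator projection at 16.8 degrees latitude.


SF = 1 / cos(16.8) = 1 / 0.957319 = 1.045

1.045


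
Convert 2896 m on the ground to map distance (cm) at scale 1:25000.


map_cm = 2896 * 100 / 25000 = 11.584 cm ≈ 11.58 cm

11.58 cm


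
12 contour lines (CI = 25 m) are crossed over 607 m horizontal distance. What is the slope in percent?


elevation change = 12 * 25 = 300 m
slope = 300 / 607 * 100 = 49.4%

49.4%


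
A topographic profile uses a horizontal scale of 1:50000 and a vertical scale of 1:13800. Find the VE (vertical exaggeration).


VE = horizontal_scale / vertical_scale = 50000 / 13800 ≈ 3.6

3.6x


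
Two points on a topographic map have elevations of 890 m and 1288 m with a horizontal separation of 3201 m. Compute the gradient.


gradient = (1288 - 890) / 3201 = 398 / 3201 = 0.1243

0.1243


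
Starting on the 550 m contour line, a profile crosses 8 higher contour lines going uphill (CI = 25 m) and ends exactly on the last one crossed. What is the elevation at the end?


elevation = 550 + 8 * 25 = 750 m

750 m


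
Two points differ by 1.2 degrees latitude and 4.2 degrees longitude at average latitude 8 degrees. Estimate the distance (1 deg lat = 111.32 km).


dlat_km = 1.2 * 111.32 = 133.584
dlon_km = 4.2 * 111.32 * cos(8) ≈ 462.994
dist = sqrt(133.584^2 + 462.994^2) ≈ 481.9 km

481.9 km


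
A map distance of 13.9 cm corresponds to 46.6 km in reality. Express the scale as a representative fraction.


ground = 46.6 km = 4660000 cm; RF denominator = ground / map = 4660000 / 13.9 ≈ 335252; RF = 1:335252

1:335252


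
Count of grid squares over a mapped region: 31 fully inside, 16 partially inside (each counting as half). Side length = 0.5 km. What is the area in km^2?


effective squares = 31 + 16 * 0.5 = 39.0
area = 39.0 * 0.25 = 9.75 km^2

9.75 km^2


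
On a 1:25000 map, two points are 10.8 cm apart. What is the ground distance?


ground = 10.8 cm * 25000 / 100 = 2700.0 m = 2.7 km

2.7 km


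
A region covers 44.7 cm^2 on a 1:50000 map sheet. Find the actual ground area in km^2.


ground_area = 44.7 * (50000/100)^2 = 11175000.0 m^2 = 11.175 km^2

11.175 km^2


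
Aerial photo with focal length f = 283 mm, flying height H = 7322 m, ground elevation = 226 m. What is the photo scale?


scale = f / (H - h) = 283 mm / 7096 m = 283 / 7096000 = 1:25074

1:25074


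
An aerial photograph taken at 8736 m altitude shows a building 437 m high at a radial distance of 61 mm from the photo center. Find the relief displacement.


d = h * r / H = 437 * 61 / 8736 = 3.05 mm

3.05 mm


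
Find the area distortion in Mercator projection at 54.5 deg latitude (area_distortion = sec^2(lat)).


area_distortion = 1/cos^2(54.5) = 2.965

2.965


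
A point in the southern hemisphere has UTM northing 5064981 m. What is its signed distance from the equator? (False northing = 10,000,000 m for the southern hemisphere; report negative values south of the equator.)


For southern: actual = 5064981 - 10000000 = -4935019 m

-4935019 m


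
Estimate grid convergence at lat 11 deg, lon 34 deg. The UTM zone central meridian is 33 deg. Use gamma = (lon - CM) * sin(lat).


gamma = (34 - 33) * sin(11) = 1 * 0.190809 = 0.191 degrees

0.191 degrees


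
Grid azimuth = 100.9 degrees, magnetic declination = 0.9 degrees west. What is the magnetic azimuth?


magnetic azimuth = grid azimuth - declination (east +ve)
mag_az = 100.9 - -0.9 = 101.8 degrees

101.8 degrees


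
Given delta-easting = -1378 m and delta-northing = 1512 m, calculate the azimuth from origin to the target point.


az = atan2(-1378, 1512) = -42.3 deg
adjusted to 0-360: 317.7 degrees

317.7 degrees


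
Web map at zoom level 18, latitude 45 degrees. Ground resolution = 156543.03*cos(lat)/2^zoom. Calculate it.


res = 156543.03 * cos(45) / 2^18 = 156543.03 * 0.70710678 / 262144 = 0.42 m/pixel

0.42 m/pixel


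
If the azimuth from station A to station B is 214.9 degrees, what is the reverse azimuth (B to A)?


back azimuth = (214.9 + 180) mod 360 = 34.9 degrees

34.9 degrees


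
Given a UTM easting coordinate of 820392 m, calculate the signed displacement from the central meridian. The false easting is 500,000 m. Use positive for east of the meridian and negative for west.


displacement = 820392 - 500000 = 320392 m

320392 m


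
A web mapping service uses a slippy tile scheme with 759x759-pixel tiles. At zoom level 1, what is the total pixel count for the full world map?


tiles per axis = 2^1 = 2
total tiles = 2^2 = 4
pixels per axis = 2 * 759 = 1518
total pixels = 1518^2 = 2304324

2304324 pixels


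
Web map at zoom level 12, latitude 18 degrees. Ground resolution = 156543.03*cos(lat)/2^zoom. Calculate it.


res = 156543.03 * cos(18) / 2^12 = 156543.03 * 0.95105652 / 4096 = 36.35 m/pixel

36.35 m/pixel


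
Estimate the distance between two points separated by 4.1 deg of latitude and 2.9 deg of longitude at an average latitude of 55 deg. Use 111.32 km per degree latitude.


dlat_km = 4.1 * 111.32 = 456.412
dlon_km = 2.9 * 111.32 * cos(55) ≈ 185.167
dist = sqrt(456.412^2 + 185.167^2) ≈ 492.5 km

492.5 km


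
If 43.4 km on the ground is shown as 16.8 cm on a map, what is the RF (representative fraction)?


ground = 43.4 km = 4340000 cm; RF denominator = ground / map = 4340000 / 16.8 ≈ 258333; RF = 1:258333

1:258333


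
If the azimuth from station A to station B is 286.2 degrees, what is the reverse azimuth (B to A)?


back azimuth = (286.2 + 180) mod 360 = 106.2 degrees

106.2 degrees


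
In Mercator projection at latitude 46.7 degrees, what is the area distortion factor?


area_distortion = 1/cos^2(46.7) = 2.126

2.126


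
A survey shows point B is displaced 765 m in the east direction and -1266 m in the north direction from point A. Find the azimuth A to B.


az = atan2(765, -1266) = 148.9 deg
adjusted to 0-360: 148.9 degrees

148.9 degrees


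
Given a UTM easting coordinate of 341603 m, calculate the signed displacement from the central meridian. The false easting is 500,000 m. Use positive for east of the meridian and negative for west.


displacement = 341603 - 500000 = -158397 m

-158397 m


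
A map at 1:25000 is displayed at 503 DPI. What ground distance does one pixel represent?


pixel_cm = 2.54 / 503 ≈ 0.00505 cm
ground = pixel_cm * 25000 / 100 = 2.54 * 25000 / (503 * 100) = 63500 / 50300 ≈ 1.26 m

1.26 m


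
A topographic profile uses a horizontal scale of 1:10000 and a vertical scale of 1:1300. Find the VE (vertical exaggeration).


VE = horizontal_scale / vertical_scale = 10000 / 1300 ≈ 7.7

7.7x


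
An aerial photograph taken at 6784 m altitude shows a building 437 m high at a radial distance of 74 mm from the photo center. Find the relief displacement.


d = h * r / H = 437 * 74 / 6784 = 4.77 mm

4.77 mm


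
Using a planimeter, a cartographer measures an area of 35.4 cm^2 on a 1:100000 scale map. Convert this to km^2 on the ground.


ground_area = 35.4 * (100000/100)^2 = 35400000.0 m^2 = 35.4 km^2

35.4 km^2


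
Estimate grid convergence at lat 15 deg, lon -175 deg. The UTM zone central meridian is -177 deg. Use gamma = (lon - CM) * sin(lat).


gamma = (-175 - -177) * sin(15) = 2 * 0.258819 = 0.518 degrees

0.518 degrees


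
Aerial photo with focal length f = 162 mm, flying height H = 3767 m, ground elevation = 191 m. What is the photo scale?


scale = f / (H - h) = 162 mm / 3576 m = 162 / 3576000 = 1:22074

1:22074


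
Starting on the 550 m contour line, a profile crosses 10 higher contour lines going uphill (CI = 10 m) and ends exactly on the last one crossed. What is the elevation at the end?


elevation = 550 + 10 * 10 = 650 m

650 m


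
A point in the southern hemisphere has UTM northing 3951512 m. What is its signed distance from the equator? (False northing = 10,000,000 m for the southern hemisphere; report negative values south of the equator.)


For southern: actual = 3951512 - 10000000 = -6048488 m

-6048488 m


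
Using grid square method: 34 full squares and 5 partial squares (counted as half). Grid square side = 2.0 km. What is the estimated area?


effective squares = 34 + 5 * 0.5 = 36.5
area = 36.5 * 4.0 = 146.0 km^2

146.0 km^2


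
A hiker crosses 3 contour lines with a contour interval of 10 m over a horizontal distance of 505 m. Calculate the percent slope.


elevation change = 3 * 10 = 30 m
slope = 30 / 505 * 100 = 5.9%

5.9%


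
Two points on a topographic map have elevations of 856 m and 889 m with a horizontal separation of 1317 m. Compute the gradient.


gradient = (889 - 856) / 1317 = 33 / 1317 = 0.0251

0.0251


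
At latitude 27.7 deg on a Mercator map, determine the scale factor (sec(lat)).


SF = 1 / cos(27.7) = 1 / 0.885394 = 1.129

1.129


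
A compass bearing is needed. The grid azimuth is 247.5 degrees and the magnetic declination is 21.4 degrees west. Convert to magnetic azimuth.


magnetic azimuth = grid azimuth - declination (east +ve)
mag_az = 247.5 - -21.4 = 268.9 degrees

268.9 degrees


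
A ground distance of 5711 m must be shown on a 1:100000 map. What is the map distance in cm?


map_cm = 5711 * 100 / 100000 = 5.711 cm ≈ 5.71 cm

5.71 cm


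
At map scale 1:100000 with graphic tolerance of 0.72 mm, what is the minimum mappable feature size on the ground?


ground = 0.72 mm * 100000 / 1000 = 72.0 m

72.0 m


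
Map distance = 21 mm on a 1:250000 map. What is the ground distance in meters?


ground = 21 mm * 250000 / 1000 = 5250.0 m

5250.0 m


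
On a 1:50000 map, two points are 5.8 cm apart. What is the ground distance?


ground = 5.8 cm * 50000 / 100 = 2900.0 m = 2.9 km

2.9 km


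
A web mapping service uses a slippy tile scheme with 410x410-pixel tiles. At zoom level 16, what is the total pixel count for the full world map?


tiles per axis = 2^16 = 65536
total tiles = 65536^2 = 4294967296
pixels per axis = 65536 * 410 = 26869760
total pixels = 26869760^2 = 721984002457600

721984002457600 pixels


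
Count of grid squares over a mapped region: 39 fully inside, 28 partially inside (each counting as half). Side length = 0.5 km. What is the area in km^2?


effective squares = 39 + 28 * 0.5 = 53.0
area = 53.0 * 0.25 = 13.25 km^2

13.25 km^2


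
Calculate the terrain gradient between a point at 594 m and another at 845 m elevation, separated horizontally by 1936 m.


gradient = (845 - 594) / 1936 = 251 / 1936 = 0.1296

0.1296


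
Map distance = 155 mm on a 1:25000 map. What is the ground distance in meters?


ground = 155 mm * 25000 / 1000 = 3875.0 m

3875.0 m


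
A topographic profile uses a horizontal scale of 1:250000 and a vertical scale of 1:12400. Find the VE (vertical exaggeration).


VE = horizontal_scale / vertical_scale = 250000 / 12400 ≈ 20.2

20.2x


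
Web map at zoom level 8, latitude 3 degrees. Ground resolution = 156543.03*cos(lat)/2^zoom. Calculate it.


res = 156543.03 * cos(3) / 2^8 = 156543.03 * 0.99862953 / 256 = 610.66 m/pixel

610.66 m/pixel


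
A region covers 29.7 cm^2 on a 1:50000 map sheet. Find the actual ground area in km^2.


ground_area = 29.7 * (50000/100)^2 = 7425000.0 m^2 = 7.425 km^2

7.425 km^2


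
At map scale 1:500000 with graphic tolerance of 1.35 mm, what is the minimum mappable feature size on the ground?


ground = 1.35 mm * 500000 / 1000 = 675.0 m

675.0 m


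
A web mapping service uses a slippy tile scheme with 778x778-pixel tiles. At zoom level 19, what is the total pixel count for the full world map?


tiles per axis = 2^19 = 524288
total tiles = 524288^2 = 274877906944
pixels per axis = 524288 * 778 = 407896064
total pixels = 407896064^2 = 166379199026692096

166379199026692096 pixels


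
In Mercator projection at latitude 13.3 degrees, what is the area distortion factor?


area_distortion = 1/cos^2(13.3) = 1.056

1.056


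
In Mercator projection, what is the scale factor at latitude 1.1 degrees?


SF = 1 / cos(1.1) = 1 / 0.999816 = 1.0

1.0


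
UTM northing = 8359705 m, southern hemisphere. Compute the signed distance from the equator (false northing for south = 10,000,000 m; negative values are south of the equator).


For southern: actual = 8359705 - 10000000 = -1640295 m

-1640295 m


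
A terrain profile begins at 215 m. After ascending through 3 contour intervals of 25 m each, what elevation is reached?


elevation = 215 + 3 * 25 = 290 m

290 m


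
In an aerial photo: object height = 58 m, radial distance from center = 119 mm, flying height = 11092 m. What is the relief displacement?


d = h * r / H = 58 * 119 / 11092 = 0.62 mm

0.62 mm


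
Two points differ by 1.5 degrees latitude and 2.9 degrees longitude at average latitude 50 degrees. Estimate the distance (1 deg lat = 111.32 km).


dlat_km = 1.5 * 111.32 = 166.98
dlon_km = 2.9 * 111.32 * cos(50) ≈ 207.51
dist = sqrt(166.98^2 + 207.51^2) ≈ 266.4 km

266.4 km


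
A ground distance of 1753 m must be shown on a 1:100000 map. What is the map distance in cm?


map_cm = 1753 * 100 / 100000 = 1.753 cm ≈ 1.75 cm

1.75 cm


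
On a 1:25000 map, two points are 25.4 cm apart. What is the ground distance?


ground = 25.4 cm * 25000 / 100 = 6350.0 m = 6.35 km

6.35 km


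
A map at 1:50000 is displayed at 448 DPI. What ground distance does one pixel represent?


pixel_cm = 2.54 / 448 ≈ 0.00567 cm
ground = pixel_cm * 50000 / 100 = 2.54 * 50000 / (448 * 100) = 127000 / 44800 ≈ 2.83 m

2.83 m


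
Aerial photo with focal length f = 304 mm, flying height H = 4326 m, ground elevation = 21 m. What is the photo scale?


scale = f / (H - h) = 304 mm / 4305 m = 304 / 4305000 = 1:14161

1:14161


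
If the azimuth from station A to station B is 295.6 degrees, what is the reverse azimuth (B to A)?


back azimuth = (295.6 + 180) mod 360 = 115.6 degrees

115.6 degrees


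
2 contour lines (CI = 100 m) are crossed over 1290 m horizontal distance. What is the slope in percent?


elevation change = 2 * 100 = 200 m
slope = 200 / 1290 * 100 = 15.5%

15.5%


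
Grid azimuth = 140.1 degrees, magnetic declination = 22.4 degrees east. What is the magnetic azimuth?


magnetic azimuth = grid azimuth - declination (east +ve)
mag_az = 140.1 - 22.4 = 117.7 degrees

117.7 degrees


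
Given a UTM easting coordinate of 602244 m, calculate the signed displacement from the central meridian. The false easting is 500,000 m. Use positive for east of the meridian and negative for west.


displacement = 602244 - 500000 = 102244 m

102244 m


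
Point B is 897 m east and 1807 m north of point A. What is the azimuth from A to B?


az = atan2(897, 1807) = 26.4 deg
adjusted to 0-360: 26.4 degrees

26.4 degrees


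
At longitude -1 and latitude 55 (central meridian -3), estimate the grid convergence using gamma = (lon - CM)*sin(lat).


gamma = (-1 - -3) * sin(55) = 2 * 0.819152 = 1.638 degrees

1.638 degrees


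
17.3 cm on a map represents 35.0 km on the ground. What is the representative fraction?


ground = 35.0 km = 3500000 cm; RF denominator = ground / map = 3500000 / 17.3 ≈ 202312; RF = 1:202312

1:202312


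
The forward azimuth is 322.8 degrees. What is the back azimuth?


back azimuth = (322.8 + 180) mod 360 = 142.8 degrees

142.8 degrees


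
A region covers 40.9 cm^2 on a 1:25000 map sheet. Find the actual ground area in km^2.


ground_area = 40.9 * (25000/100)^2 = 2556250.0 m^2 = 2.55625 km^2 ≈ 2.556 km^2

2.556 km^2


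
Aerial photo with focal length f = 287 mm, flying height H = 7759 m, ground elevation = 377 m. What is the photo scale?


scale = f / (H - h) = 287 mm / 7382 m = 287 / 7382000 = 1:25721

1:25721


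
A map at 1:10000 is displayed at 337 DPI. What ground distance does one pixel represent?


pixel_cm = 2.54 / 337 ≈ 0.007537 cm
ground = pixel_cm * 10000 / 100 = 2.54 * 10000 / (337 * 100) = 25400 / 33700 ≈ 0.75 m

0.75 m


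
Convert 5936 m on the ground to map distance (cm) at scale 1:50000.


map_cm = 5936 * 100 / 50000 = 11.872 cm ≈ 11.87 cm

11.87 cm


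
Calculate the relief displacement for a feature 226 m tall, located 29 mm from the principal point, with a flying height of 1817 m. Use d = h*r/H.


d = h * r / H = 226 * 29 / 1817 = 3.61 mm

3.61 mm


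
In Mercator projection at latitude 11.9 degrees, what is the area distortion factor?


area_distortion = 1/cos^2(11.9) = 1.044

1.044


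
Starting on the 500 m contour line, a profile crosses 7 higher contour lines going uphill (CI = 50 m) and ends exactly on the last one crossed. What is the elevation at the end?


elevation = 500 + 7 * 50 = 850 m

850 m


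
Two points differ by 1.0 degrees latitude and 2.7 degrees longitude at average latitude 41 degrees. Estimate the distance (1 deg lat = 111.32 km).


dlat_km = 1.0 * 111.32 = 111.32
dlon_km = 2.7 * 111.32 * cos(41) ≈ 226.839
dist = sqrt(111.32^2 + 226.839^2) ≈ 252.7 km

252.7 km


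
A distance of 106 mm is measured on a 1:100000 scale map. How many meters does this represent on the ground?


ground = 106 mm * 100000 / 1000 = 10600.0 m

10600.0 m


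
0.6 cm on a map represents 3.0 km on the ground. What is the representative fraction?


ground = 3.0 km = 300000 cm; RF denominator = ground / map = 300000 / 0.6 = 500000; RF = 1:500000

1:500000


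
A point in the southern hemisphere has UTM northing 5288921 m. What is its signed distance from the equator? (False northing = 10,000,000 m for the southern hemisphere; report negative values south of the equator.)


For southern: actual = 5288921 - 10000000 = -4711079 m

-4711079 m


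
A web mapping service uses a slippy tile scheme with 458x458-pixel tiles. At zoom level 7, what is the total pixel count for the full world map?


tiles per axis = 2^7 = 128
total tiles = 128^2 = 16384
pixels per axis = 128 * 458 = 58624
total pixels = 58624^2 = 3436773376

3436773376 pixels


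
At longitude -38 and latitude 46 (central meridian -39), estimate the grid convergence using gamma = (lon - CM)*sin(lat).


gamma = (-38 - -39) * sin(46) = 1 * 0.71934 = 0.719 degrees

0.719 degrees


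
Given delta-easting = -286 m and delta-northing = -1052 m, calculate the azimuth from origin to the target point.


az = atan2(-286, -1052) = -164.8 deg
adjusted to 0-360: 195.2 degrees

195.2 degrees


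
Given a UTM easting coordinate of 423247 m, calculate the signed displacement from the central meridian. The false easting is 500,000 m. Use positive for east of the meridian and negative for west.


displacement = 423247 - 500000 = -76753 m

-76753 m


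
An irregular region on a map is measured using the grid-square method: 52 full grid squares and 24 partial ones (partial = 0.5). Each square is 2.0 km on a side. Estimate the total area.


effective squares = 52 + 24 * 0.5 = 64.0
area = 64.0 * 4.0 = 256.0 km^2

256.0 km^2


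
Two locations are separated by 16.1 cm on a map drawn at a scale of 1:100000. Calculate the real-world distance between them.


ground = 16.1 cm * 100000 / 100 = 16100.0 m = 16.1 km

16.1 km


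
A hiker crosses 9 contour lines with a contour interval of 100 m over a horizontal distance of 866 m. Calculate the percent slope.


elevation change = 9 * 100 = 900 m
slope = 900 / 866 * 100 = 103.9%

103.9%


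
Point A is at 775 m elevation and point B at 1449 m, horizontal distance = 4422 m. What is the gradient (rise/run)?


gradient = (1449 - 775) / 4422 = 674 / 4422 = 0.1524

0.1524


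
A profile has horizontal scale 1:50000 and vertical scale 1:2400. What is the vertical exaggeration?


VE = horizontal_scale / vertical_scale = 50000 / 2400 ≈ 20.8

20.8x


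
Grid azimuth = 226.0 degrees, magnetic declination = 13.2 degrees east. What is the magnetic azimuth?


magnetic azimuth = grid azimuth - declination (east +ve)
mag_az = 226.0 - 13.2 = 212.8 degrees

212.8 degrees


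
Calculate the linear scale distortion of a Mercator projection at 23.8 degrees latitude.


SF = 1 / cos(23.8) = 1 / 0.91496 = 1.093

1.093


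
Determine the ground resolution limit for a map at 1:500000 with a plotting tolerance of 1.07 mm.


ground = 1.07 mm * 500000 / 1000 = 535.0 m

535.0 m


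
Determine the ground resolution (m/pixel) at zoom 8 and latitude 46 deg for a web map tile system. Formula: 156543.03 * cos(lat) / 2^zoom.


res = 156543.03 * cos(46) / 2^8 = 156543.03 * 0.69465837 / 256 = 424.78 m/pixel

424.78 m/pixel


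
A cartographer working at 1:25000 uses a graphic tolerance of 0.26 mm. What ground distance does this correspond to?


ground = 0.26 mm * 25000 / 1000 = 6.5 m

6.5 m


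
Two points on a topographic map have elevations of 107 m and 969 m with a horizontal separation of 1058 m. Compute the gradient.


gradient = (969 - 107) / 1058 = 862 / 1058 = 0.8147

0.8147


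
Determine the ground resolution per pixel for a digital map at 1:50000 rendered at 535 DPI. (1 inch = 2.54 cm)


pixel_cm = 2.54 / 535 ≈ 0.004748 cm
ground = pixel_cm * 50000 / 100 = 2.54 * 50000 / (535 * 100) = 127000 / 53500 ≈ 2.37 m

2.37 m


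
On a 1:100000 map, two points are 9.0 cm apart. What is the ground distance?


ground = 9.0 cm * 100000 / 100 = 9000.0 m = 9.0 km

9.0 km


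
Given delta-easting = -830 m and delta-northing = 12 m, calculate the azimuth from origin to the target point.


az = atan2(-830, 12) = -89.2 deg
adjusted to 0-360: 270.8 degrees

270.8 degrees


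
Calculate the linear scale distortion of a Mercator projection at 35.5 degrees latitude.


SF = 1 / cos(35.5) = 1 / 0.814116 = 1.228

1.228


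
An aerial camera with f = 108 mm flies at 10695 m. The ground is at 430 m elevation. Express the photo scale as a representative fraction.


scale = f / (H - h) = 108 mm / 10265 m = 108 / 10265000 = 1:95046

1:95046


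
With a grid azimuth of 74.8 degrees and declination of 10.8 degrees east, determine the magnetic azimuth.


magnetic azimuth = grid azimuth - declination (east +ve)
mag_az = 74.8 - 10.8 = 64.0 degrees

64.0 degrees


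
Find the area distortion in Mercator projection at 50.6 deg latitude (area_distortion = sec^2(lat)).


area_distortion = 1/cos^2(50.6) = 2.482

2.482


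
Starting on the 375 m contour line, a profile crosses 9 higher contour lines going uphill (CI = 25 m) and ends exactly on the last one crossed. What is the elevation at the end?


elevation = 375 + 9 * 25 = 600 m

600 m


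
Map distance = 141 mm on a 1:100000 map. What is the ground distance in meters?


ground = 141 mm * 100000 / 1000 = 14100.0 m

14100.0 m


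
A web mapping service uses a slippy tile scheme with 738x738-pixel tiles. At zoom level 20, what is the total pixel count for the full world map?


tiles per axis = 2^20 = 1048576
total tiles = 1048576^2 = 1099511627776
pixels per axis = 1048576 * 738 = 773849088
total pixels = 773849088^2 = 598842410998431744

598842410998431744 pixels


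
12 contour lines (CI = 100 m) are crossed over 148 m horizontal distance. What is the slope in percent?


elevation change = 12 * 100 = 1200 m
slope = 1200 / 148 * 100 = 810.8%

810.8%


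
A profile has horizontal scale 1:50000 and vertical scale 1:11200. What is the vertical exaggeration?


VE = horizontal_scale / vertical_scale = 50000 / 11200 ≈ 4.5

4.5x


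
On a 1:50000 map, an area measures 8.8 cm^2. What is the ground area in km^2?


ground_area = 8.8 * (50000/100)^2 = 2200000.0 m^2 = 2.2 km^2

2.2 km^2


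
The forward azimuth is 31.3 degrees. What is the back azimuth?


back azimuth = (31.3 + 180) mod 360 = 211.3 degrees

211.3 degrees


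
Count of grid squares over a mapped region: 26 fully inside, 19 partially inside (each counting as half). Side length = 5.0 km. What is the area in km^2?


effective squares = 26 + 19 * 0.5 = 35.5
area = 35.5 * 25.0 = 887.5 km^2

887.5 km^2


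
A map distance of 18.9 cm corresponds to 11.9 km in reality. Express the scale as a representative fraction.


ground = 11.9 km = 1190000 cm; RF denominator = ground / map = 1190000 / 18.9 ≈ 62963; RF = 1:62963

1:62963


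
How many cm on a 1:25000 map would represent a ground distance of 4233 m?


map_cm = 4233 * 100 / 25000 = 16.932 cm ≈ 16.93 cm

16.93 cm


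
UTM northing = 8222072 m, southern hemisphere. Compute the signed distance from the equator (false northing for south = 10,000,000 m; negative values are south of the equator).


For southern: actual = 8222072 - 10000000 = -1777928 m

-1777928 m


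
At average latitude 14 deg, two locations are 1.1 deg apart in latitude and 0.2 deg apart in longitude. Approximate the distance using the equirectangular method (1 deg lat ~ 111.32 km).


dlat_km = 1.1 * 111.32 = 122.452
dlon_km = 0.2 * 111.32 * cos(14) ≈ 21.603
dist = sqrt(122.452^2 + 21.603^2) ≈ 124.3 km

124.3 km


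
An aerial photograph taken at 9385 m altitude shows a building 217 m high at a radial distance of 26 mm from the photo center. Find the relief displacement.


d = h * r / H = 217 * 26 / 9385 = 0.6 mm

0.6 mm


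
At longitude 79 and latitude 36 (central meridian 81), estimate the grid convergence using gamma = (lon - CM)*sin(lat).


gamma = (79 - 81) * sin(36) = -2 * 0.587785 = -1.176 degrees

-1.176 degrees


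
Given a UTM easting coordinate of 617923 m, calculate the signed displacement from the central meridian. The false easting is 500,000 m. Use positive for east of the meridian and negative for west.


displacement = 617923 - 500000 = 117923 m

117923 m


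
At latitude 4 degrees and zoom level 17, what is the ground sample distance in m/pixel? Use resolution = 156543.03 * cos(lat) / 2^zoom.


res = 156543.03 * cos(4) / 2^17 = 156543.03 * 0.99756405 / 131072 = 1.19 m/pixel

1.19 m/pixel


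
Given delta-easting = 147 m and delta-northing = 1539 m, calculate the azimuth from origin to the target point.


az = atan2(147, 1539) = 5.5 deg
adjusted to 0-360: 5.5 degrees

5.5 degrees


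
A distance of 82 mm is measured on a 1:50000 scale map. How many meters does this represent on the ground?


ground = 82 mm * 50000 / 1000 = 4100.0 m

4100.0 m


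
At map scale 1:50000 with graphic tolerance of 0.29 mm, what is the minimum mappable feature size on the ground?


ground = 0.29 mm * 50000 / 1000 = 14.5 m

14.5 m


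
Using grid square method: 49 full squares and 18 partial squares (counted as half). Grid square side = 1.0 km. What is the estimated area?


effective squares = 49 + 18 * 0.5 = 58.0
area = 58.0 * 1.0 = 58.0 km^2

58.0 km^2


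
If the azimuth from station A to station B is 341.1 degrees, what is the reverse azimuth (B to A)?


back azimuth = (341.1 + 180) mod 360 = 161.1 degrees

161.1 degrees


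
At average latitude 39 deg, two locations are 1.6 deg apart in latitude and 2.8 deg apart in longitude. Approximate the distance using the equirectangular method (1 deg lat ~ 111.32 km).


dlat_km = 1.6 * 111.32 = 178.112
dlon_km = 2.8 * 111.32 * cos(39) ≈ 242.233
dist = sqrt(178.112^2 + 242.233^2) ≈ 300.7 km

300.7 km


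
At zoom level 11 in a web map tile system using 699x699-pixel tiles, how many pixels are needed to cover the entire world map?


tiles per axis = 2^11 = 2048
total tiles = 2048^2 = 4194304
pixels per axis = 2048 * 699 = 1431552
total pixels = 1431552^2 = 2049341128704

2049341128704 pixels


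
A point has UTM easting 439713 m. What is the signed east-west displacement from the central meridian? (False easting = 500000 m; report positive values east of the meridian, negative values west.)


displacement = 439713 - 500000 = -60287 m

-60287 m


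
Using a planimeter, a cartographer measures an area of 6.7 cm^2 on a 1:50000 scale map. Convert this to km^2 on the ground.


ground_area = 6.7 * (50000/100)^2 = 1675000.0 m^2 = 1.675 km^2

1.675 km^2


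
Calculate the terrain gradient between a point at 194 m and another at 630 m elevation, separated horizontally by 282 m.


gradient = (630 - 194) / 282 = 436 / 282 = 1.5461

1.5461


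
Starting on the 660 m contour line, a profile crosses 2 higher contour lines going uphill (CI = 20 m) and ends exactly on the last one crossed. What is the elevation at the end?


elevation = 660 + 2 * 20 = 700 m

700 m


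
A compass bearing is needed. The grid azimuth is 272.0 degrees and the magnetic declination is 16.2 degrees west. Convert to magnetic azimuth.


magnetic azimuth = grid azimuth - declination (east +ve)
mag_az = 272.0 - -16.2 = 288.2 degrees

288.2 degrees


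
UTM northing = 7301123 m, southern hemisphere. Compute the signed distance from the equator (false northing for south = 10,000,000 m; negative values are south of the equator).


For southern: actual = 7301123 - 10000000 = -2698877 m

-2698877 m


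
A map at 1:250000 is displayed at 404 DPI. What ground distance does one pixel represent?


pixel_cm = 2.54 / 404 ≈ 0.006287 cm
ground = pixel_cm * 250000 / 100 = 2.54 * 250000 / (404 * 100) = 635000 / 40400 ≈ 15.72 m

15.72 m


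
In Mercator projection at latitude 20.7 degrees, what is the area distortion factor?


area_distortion = 1/cos^2(20.7) = 1.143

1.143


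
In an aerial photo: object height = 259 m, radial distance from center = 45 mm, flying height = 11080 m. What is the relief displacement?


d = h * r / H = 259 * 45 / 11080 = 1.05 mm

1.05 mm


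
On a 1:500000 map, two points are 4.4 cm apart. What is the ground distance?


ground = 4.4 cm * 500000 / 100 = 22000.0 m = 22.0 km

22.0 km


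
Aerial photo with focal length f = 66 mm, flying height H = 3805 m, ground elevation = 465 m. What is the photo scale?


scale = f / (H - h) = 66 mm / 3340 m = 66 / 3340000 = 1:50606

1:50606


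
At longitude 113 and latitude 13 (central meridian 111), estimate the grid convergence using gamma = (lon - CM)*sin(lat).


gamma = (113 - 111) * sin(13) = 2 * 0.224951 = 0.45 degrees

0.45 degrees


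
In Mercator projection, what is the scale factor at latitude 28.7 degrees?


SF = 1 / cos(28.7) = 1 / 0.877146 = 1.14

1.14


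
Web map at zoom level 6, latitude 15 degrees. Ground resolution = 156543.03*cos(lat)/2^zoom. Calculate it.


res = 156543.03 * cos(15) / 2^6 = 156543.03 * 0.96592583 / 64 = 2362.64 m/pixel

2362.64 m/pixel


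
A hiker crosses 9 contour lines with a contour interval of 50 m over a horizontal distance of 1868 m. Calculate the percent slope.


elevation change = 9 * 50 = 450 m
slope = 450 / 1868 * 100 = 24.1%

24.1%


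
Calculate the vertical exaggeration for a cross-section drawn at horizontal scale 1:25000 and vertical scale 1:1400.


VE = horizontal_scale / vertical_scale = 25000 / 1400 ≈ 17.9

17.9x


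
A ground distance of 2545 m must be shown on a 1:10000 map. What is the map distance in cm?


map_cm = 2545 * 100 / 10000 = 25.45 cm

25.45 cm


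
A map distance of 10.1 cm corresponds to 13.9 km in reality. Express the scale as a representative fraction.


ground = 13.9 km = 1390000 cm; RF denominator = ground / map = 1390000 / 10.1 ≈ 137624; RF = 1:137624

1:137624


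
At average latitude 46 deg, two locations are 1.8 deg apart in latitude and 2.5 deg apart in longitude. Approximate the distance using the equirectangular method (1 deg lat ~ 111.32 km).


dlat_km = 1.8 * 111.32 = 200.376
dlon_km = 2.5 * 111.32 * cos(46) ≈ 193.323
dist = sqrt(200.376^2 + 193.323^2) ≈ 278.4 km

278.4 km


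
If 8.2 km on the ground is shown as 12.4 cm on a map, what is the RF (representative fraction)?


ground = 8.2 km = 820000 cm; RF denominator = ground / map = 820000 / 12.4 ≈ 66129; RF = 1:66129

1:66129


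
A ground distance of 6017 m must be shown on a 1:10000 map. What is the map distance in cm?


map_cm = 6017 * 100 / 10000 = 60.17 cm

60.17 cm


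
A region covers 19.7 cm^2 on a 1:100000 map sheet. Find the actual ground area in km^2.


ground_area = 19.7 * (100000/100)^2 = 19700000.0 m^2 = 19.7 km^2

19.7 km^2


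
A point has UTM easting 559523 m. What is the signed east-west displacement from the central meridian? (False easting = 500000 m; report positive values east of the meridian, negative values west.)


displacement = 559523 - 500000 = 59523 m

59523 m


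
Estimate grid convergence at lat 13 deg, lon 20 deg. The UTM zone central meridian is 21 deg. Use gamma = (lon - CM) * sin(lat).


gamma = (20 - 21) * sin(13) = -1 * 0.224951 = -0.225 degrees

-0.225 degrees


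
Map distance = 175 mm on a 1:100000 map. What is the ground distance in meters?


ground = 175 mm * 100000 / 1000 = 17500.0 m

17500.0 m


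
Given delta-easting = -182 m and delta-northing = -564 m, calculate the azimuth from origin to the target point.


az = atan2(-182, -564) = -162.1 deg
adjusted to 0-360: 197.9 degrees

197.9 degrees


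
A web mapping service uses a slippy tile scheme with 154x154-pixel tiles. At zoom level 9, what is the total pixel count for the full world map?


tiles per axis = 2^9 = 512
total tiles = 512^2 = 262144
pixels per axis = 512 * 154 = 78848
total pixels = 78848^2 = 6217007104

6217007104 pixels


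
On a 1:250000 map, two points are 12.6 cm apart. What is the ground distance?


ground = 12.6 cm * 250000 / 100 = 31500.0 m = 31.5 km

31.5 km


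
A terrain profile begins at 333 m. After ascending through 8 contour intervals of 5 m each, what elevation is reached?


elevation = 333 + 8 * 5 = 373 m

373 m


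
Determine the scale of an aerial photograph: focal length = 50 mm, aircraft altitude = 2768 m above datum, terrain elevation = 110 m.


scale = f / (H - h) = 50 mm / 2658 m = 50 / 2658000 = 1:53160

1:53160


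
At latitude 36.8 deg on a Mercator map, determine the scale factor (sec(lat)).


SF = 1 / cos(36.8) = 1 / 0.800731 = 1.249

1.249


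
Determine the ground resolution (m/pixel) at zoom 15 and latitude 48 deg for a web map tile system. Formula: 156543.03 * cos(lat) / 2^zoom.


res = 156543.03 * cos(48) / 2^15 = 156543.03 * 0.66913061 / 32768 = 3.2 m/pixel

3.2 m/pixel


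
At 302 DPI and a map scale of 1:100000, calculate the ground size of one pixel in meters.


pixel_cm = 2.54 / 302 ≈ 0.008411 cm
ground = pixel_cm * 100000 / 100 = 2.54 * 100000 / (302 * 100) = 254000 / 30200 ≈ 8.41 m

8.41 m


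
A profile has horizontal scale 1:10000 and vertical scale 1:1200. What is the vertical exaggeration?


VE = horizontal_scale / vertical_scale = 10000 / 1200 ≈ 8.3

8.3x


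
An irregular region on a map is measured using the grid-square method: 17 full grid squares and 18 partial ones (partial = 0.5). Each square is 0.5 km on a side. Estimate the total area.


effective squares = 17 + 18 * 0.5 = 26.0
area = 26.0 * 0.25 = 6.5 km^2

6.5 km^2


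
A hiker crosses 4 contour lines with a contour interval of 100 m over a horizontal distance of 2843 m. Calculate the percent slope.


elevation change = 4 * 100 = 400 m
slope = 400 / 2843 * 100 = 14.1%

14.1%


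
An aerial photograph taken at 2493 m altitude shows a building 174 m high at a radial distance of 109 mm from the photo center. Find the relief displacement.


d = h * r / H = 174 * 109 / 2493 = 7.61 mm

7.61 mm


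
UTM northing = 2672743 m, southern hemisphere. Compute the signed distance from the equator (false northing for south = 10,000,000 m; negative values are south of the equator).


For southern: actual = 2672743 - 10000000 = -7327257 m

-7327257 m


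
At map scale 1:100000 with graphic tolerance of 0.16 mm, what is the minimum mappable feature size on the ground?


ground = 0.16 mm * 100000 / 1000 = 16.0 m

16.0 m


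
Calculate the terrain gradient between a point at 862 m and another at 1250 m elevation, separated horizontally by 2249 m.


gradient = (1250 - 862) / 2249 = 388 / 2249 = 0.1725

0.1725


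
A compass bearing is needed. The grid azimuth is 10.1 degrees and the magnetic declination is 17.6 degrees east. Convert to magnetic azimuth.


magnetic azimuth = grid azimuth - declination (east +ve)
mag_az = 10.1 - 17.6 = 352.5 degrees

352.5 degrees


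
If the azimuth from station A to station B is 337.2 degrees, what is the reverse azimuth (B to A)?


back azimuth = (337.2 + 180) mod 360 = 157.2 degrees

157.2 degrees


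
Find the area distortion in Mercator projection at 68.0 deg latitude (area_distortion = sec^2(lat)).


area_distortion = 1/cos^2(68.0) = 7.126

7.126


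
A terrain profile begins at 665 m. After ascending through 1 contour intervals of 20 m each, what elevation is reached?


elevation = 665 + 1 * 20 = 685 m

685 m


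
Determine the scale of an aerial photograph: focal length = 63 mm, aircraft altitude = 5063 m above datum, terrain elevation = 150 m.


scale = f / (H - h) = 63 mm / 4913 m = 63 / 4913000 = 1:77984

1:77984


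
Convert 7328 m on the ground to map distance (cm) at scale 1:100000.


map_cm = 7328 * 100 / 100000 = 7.328 cm ≈ 7.33 cm

7.33 cm


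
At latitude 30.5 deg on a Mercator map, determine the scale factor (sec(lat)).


SF = 1 / cos(30.5) = 1 / 0.861629 = 1.161

1.161


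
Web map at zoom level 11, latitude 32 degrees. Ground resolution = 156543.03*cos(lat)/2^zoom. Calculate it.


res = 156543.03 * cos(32) / 2^11 = 156543.03 * 0.8480481 / 2048 = 64.82 m/pixel

64.82 m/pixel


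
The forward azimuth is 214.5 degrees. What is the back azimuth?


back azimuth = (214.5 + 180) mod 360 = 34.5 degrees

34.5 degrees


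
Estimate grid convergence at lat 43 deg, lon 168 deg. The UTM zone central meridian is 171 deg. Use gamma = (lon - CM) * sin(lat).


gamma = (168 - 171) * sin(43) = -3 * 0.681998 = -2.046 degrees

-2.046 degrees


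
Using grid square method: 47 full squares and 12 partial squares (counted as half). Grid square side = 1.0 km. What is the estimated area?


effective squares = 47 + 12 * 0.5 = 53.0
area = 53.0 * 1.0 = 53.0 km^2

53.0 km^2
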